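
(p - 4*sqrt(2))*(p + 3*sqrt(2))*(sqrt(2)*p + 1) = sqrt(2)*p^3 - p^2 - 25*sqrt(2)*p - 24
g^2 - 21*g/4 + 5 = (g - 4)*(g - 5/4)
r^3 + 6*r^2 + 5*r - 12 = (r - 1)*(r + 3)*(r + 4)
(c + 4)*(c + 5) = c^2 + 9*c + 20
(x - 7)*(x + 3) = x^2 - 4*x - 21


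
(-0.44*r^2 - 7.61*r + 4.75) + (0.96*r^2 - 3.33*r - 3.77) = 0.52*r^2 - 10.94*r + 0.98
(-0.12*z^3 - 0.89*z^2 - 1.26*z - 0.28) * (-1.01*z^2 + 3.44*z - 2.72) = 0.1212*z^5 + 0.4861*z^4 - 1.4626*z^3 - 1.6308*z^2 + 2.464*z + 0.7616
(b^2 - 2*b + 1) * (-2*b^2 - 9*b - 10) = -2*b^4 - 5*b^3 + 6*b^2 + 11*b - 10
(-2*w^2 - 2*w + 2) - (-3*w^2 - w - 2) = w^2 - w + 4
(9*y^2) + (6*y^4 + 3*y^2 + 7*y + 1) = 6*y^4 + 12*y^2 + 7*y + 1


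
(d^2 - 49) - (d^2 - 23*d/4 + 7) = 23*d/4 - 56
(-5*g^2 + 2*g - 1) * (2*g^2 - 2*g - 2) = -10*g^4 + 14*g^3 + 4*g^2 - 2*g + 2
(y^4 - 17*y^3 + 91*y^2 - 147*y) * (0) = 0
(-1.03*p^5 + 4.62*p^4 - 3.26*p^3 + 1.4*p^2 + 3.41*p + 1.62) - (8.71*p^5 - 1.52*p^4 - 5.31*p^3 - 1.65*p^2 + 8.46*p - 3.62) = -9.74*p^5 + 6.14*p^4 + 2.05*p^3 + 3.05*p^2 - 5.05*p + 5.24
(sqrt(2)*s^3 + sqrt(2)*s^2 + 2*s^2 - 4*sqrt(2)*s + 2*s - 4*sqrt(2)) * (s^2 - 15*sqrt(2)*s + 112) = sqrt(2)*s^5 - 28*s^4 + sqrt(2)*s^4 - 28*s^3 + 78*sqrt(2)*s^3 + 78*sqrt(2)*s^2 + 344*s^2 - 448*sqrt(2)*s + 344*s - 448*sqrt(2)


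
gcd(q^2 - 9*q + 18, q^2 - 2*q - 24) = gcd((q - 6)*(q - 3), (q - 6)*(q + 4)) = q - 6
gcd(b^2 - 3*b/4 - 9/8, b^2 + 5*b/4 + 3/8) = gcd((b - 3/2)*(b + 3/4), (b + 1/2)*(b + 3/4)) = b + 3/4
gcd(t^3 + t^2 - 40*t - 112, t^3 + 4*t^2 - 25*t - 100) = t + 4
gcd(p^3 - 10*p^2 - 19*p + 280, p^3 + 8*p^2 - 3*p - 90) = p + 5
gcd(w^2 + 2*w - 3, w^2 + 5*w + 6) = w + 3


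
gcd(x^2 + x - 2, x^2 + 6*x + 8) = x + 2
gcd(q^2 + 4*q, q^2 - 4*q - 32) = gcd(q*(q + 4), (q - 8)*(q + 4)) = q + 4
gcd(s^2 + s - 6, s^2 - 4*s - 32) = 1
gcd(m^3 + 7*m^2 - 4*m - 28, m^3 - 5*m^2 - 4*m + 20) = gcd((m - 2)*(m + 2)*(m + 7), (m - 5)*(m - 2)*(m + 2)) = m^2 - 4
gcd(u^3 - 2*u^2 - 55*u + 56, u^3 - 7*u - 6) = 1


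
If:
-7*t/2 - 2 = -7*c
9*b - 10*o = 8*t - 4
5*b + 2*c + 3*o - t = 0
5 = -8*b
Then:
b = -5/8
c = -935/2688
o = 143/168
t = -1703/1344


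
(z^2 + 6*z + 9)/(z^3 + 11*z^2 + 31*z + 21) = (z + 3)/(z^2 + 8*z + 7)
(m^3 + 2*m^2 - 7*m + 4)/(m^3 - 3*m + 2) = (m + 4)/(m + 2)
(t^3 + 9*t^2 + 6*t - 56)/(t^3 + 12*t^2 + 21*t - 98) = (t + 4)/(t + 7)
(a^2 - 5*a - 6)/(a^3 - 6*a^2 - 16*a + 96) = (a + 1)/(a^2 - 16)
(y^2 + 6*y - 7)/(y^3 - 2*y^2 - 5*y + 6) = (y + 7)/(y^2 - y - 6)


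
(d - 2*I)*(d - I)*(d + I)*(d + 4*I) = d^4 + 2*I*d^3 + 9*d^2 + 2*I*d + 8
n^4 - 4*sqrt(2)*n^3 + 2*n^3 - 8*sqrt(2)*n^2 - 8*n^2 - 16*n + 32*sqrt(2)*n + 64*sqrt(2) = (n + 2)*(n - 4*sqrt(2))*(n - 2*sqrt(2))*(n + 2*sqrt(2))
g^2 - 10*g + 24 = (g - 6)*(g - 4)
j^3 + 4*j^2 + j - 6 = (j - 1)*(j + 2)*(j + 3)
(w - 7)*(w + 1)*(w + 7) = w^3 + w^2 - 49*w - 49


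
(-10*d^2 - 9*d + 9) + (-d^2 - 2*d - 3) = -11*d^2 - 11*d + 6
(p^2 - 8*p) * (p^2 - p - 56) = p^4 - 9*p^3 - 48*p^2 + 448*p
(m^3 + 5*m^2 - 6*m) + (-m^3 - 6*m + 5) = 5*m^2 - 12*m + 5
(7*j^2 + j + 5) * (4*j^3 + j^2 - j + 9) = 28*j^5 + 11*j^4 + 14*j^3 + 67*j^2 + 4*j + 45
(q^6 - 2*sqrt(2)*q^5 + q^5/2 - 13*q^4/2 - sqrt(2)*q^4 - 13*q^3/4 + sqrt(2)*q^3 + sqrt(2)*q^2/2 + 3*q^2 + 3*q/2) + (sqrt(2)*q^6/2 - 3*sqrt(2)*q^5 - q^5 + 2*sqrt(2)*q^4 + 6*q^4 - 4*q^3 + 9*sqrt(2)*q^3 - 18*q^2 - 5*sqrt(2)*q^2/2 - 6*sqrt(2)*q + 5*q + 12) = sqrt(2)*q^6/2 + q^6 - 5*sqrt(2)*q^5 - q^5/2 - q^4/2 + sqrt(2)*q^4 - 29*q^3/4 + 10*sqrt(2)*q^3 - 15*q^2 - 2*sqrt(2)*q^2 - 6*sqrt(2)*q + 13*q/2 + 12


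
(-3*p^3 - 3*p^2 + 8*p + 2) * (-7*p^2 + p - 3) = 21*p^5 + 18*p^4 - 50*p^3 + 3*p^2 - 22*p - 6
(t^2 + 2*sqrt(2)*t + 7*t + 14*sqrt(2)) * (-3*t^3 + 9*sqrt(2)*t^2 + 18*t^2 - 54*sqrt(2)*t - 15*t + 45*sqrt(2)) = -3*t^5 - 3*t^4 + 3*sqrt(2)*t^4 + 3*sqrt(2)*t^3 + 147*t^3 - 111*sqrt(2)*t^2 - 69*t^2 - 1332*t + 105*sqrt(2)*t + 1260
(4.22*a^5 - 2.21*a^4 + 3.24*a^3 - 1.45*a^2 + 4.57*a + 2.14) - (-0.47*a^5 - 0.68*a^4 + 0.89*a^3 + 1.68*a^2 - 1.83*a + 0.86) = 4.69*a^5 - 1.53*a^4 + 2.35*a^3 - 3.13*a^2 + 6.4*a + 1.28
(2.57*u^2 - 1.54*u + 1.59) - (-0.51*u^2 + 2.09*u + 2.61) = 3.08*u^2 - 3.63*u - 1.02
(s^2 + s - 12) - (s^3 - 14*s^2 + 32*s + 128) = -s^3 + 15*s^2 - 31*s - 140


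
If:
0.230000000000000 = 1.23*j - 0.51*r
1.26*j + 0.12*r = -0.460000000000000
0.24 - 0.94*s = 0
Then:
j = -0.26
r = -1.08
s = 0.26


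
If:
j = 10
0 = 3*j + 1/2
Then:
No Solution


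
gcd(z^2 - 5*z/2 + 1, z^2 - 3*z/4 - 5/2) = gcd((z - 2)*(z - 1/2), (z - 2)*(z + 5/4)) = z - 2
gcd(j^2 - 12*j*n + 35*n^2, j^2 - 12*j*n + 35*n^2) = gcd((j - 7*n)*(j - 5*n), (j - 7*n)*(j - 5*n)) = j^2 - 12*j*n + 35*n^2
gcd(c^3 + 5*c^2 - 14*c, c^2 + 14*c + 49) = c + 7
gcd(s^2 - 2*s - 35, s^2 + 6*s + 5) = s + 5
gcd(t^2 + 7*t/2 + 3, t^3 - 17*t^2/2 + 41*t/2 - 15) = 1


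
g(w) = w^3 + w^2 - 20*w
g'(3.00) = 13.00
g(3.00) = -24.00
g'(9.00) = 241.00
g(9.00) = 630.00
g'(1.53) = -9.92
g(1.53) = -24.68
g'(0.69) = -17.19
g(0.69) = -13.00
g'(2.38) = 1.75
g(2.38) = -28.45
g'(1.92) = -5.10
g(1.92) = -27.64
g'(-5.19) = 50.43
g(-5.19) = -9.06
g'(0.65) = -17.43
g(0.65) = -12.30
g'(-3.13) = 3.13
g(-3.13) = 41.73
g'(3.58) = 25.61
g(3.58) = -12.90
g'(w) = 3*w^2 + 2*w - 20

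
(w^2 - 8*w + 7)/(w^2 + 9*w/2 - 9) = 2*(w^2 - 8*w + 7)/(2*w^2 + 9*w - 18)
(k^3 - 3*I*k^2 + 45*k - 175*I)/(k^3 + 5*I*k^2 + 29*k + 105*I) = (k - 5*I)/(k + 3*I)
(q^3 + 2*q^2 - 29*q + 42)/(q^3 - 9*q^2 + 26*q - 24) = (q + 7)/(q - 4)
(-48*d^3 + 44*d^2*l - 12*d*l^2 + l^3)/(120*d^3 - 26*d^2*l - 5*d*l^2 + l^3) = (-2*d + l)/(5*d + l)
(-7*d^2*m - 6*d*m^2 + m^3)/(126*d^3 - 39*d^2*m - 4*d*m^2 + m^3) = m*(-d - m)/(18*d^2 - 3*d*m - m^2)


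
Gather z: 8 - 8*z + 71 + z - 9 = 70 - 7*z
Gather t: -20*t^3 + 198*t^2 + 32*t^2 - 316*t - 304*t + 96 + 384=-20*t^3 + 230*t^2 - 620*t + 480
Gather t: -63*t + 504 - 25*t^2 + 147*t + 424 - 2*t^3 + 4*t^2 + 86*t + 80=-2*t^3 - 21*t^2 + 170*t + 1008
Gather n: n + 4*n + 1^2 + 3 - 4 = 5*n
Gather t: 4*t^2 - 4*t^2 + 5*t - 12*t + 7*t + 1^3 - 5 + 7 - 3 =0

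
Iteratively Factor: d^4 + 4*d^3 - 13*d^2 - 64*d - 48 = (d + 4)*(d^3 - 13*d - 12) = (d + 1)*(d + 4)*(d^2 - d - 12) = (d - 4)*(d + 1)*(d + 4)*(d + 3)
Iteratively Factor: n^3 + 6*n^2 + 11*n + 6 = (n + 3)*(n^2 + 3*n + 2) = (n + 1)*(n + 3)*(n + 2)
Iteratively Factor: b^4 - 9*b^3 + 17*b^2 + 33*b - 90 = (b - 3)*(b^3 - 6*b^2 - b + 30) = (b - 3)^2*(b^2 - 3*b - 10) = (b - 5)*(b - 3)^2*(b + 2)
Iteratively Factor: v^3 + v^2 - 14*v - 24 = (v + 3)*(v^2 - 2*v - 8) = (v + 2)*(v + 3)*(v - 4)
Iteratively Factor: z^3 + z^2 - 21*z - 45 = (z + 3)*(z^2 - 2*z - 15) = (z - 5)*(z + 3)*(z + 3)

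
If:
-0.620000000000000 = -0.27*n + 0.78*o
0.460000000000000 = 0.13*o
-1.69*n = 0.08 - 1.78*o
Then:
No Solution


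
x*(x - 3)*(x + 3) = x^3 - 9*x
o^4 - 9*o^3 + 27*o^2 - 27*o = o*(o - 3)^3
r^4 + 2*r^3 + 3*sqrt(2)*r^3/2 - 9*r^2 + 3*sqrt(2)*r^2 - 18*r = r*(r + 2)*(r - 3*sqrt(2)/2)*(r + 3*sqrt(2))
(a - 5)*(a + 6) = a^2 + a - 30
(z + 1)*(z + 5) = z^2 + 6*z + 5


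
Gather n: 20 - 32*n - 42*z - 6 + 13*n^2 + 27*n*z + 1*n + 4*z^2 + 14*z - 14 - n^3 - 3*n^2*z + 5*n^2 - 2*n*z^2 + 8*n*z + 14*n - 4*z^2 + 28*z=-n^3 + n^2*(18 - 3*z) + n*(-2*z^2 + 35*z - 17)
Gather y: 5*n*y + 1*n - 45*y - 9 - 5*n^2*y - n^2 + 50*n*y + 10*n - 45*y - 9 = -n^2 + 11*n + y*(-5*n^2 + 55*n - 90) - 18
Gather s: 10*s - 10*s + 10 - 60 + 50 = 0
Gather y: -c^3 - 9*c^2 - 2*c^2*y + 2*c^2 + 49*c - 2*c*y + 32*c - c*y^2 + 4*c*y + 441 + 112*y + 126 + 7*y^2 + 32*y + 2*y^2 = -c^3 - 7*c^2 + 81*c + y^2*(9 - c) + y*(-2*c^2 + 2*c + 144) + 567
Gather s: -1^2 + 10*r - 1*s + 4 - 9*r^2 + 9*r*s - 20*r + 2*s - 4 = -9*r^2 - 10*r + s*(9*r + 1) - 1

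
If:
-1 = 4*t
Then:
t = -1/4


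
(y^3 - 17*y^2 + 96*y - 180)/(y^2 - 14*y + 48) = (y^2 - 11*y + 30)/(y - 8)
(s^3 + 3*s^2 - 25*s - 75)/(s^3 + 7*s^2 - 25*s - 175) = (s + 3)/(s + 7)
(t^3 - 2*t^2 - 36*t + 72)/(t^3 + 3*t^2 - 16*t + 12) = (t - 6)/(t - 1)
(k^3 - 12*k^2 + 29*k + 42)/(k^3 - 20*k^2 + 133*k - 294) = (k + 1)/(k - 7)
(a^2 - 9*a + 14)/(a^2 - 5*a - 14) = (a - 2)/(a + 2)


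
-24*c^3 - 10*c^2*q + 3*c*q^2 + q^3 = (-3*c + q)*(2*c + q)*(4*c + q)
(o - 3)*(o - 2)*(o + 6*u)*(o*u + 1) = o^4*u + 6*o^3*u^2 - 5*o^3*u + o^3 - 30*o^2*u^2 + 12*o^2*u - 5*o^2 + 36*o*u^2 - 30*o*u + 6*o + 36*u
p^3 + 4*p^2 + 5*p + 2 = (p + 1)^2*(p + 2)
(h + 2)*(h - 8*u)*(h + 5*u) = h^3 - 3*h^2*u + 2*h^2 - 40*h*u^2 - 6*h*u - 80*u^2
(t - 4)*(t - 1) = t^2 - 5*t + 4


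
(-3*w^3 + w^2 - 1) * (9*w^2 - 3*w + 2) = -27*w^5 + 18*w^4 - 9*w^3 - 7*w^2 + 3*w - 2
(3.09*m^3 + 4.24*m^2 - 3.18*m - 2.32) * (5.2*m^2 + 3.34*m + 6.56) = 16.068*m^5 + 32.3686*m^4 + 17.896*m^3 + 5.1292*m^2 - 28.6096*m - 15.2192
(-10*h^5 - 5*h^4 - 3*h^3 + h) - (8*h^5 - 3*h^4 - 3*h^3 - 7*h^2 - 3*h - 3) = -18*h^5 - 2*h^4 + 7*h^2 + 4*h + 3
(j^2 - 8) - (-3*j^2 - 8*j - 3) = 4*j^2 + 8*j - 5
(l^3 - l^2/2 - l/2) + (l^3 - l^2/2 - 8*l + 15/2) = 2*l^3 - l^2 - 17*l/2 + 15/2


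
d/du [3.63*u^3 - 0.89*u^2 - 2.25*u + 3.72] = 10.89*u^2 - 1.78*u - 2.25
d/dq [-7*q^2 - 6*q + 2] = -14*q - 6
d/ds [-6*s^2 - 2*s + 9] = -12*s - 2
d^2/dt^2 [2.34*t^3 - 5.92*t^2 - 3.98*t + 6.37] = 14.04*t - 11.84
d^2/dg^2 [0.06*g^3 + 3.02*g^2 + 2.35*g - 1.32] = 0.36*g + 6.04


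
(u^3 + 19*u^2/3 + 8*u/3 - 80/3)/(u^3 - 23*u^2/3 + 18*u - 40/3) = (u^2 + 8*u + 16)/(u^2 - 6*u + 8)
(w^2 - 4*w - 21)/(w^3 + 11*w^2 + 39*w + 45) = (w - 7)/(w^2 + 8*w + 15)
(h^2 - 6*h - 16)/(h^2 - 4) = (h - 8)/(h - 2)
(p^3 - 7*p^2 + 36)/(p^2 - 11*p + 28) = (p^3 - 7*p^2 + 36)/(p^2 - 11*p + 28)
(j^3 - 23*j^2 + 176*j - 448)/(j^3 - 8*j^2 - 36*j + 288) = (j^2 - 15*j + 56)/(j^2 - 36)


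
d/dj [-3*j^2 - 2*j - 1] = -6*j - 2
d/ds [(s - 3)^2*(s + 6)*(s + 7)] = 4*s^3 + 21*s^2 - 54*s - 135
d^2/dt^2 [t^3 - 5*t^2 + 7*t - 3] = 6*t - 10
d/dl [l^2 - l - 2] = 2*l - 1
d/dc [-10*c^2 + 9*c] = 9 - 20*c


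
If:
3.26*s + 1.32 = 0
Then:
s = -0.40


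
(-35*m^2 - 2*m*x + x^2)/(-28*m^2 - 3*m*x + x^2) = (5*m + x)/(4*m + x)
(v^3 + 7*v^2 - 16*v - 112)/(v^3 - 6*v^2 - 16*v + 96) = (v + 7)/(v - 6)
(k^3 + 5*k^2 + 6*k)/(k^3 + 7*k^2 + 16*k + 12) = k/(k + 2)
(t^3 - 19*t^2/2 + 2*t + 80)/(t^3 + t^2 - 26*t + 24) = (t^2 - 11*t/2 - 20)/(t^2 + 5*t - 6)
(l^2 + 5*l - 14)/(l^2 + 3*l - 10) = (l + 7)/(l + 5)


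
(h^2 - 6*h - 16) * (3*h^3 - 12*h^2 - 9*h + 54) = 3*h^5 - 30*h^4 + 15*h^3 + 300*h^2 - 180*h - 864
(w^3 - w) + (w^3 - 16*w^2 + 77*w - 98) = 2*w^3 - 16*w^2 + 76*w - 98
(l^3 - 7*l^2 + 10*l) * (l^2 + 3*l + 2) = l^5 - 4*l^4 - 9*l^3 + 16*l^2 + 20*l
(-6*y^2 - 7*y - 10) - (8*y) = -6*y^2 - 15*y - 10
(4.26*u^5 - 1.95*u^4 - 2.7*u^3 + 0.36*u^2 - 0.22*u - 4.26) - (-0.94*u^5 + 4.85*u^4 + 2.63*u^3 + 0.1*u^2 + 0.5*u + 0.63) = 5.2*u^5 - 6.8*u^4 - 5.33*u^3 + 0.26*u^2 - 0.72*u - 4.89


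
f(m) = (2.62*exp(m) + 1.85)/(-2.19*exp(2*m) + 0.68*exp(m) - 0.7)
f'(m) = (2.62*exp(m) + 1.85)*(4.38*exp(2*m) - 0.68*exp(m))/(-2.19*exp(2*m) + 0.68*exp(m) - 0.7)^2 + 2.62*exp(m)/(-2.19*exp(2*m) + 0.68*exp(m) - 0.7) = (5.7378*exp(2*m) + 8.103*exp(m) - 3.092)*exp(m)/(4.7961*exp(4*m) - 2.9784*exp(3*m) + 3.5284*exp(2*m) - 0.952*exp(m) + 0.49)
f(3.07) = -0.06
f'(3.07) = 0.06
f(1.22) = -0.46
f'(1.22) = 0.55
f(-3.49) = -2.83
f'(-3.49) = -0.19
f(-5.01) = -2.68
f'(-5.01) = -0.04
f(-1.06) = -3.79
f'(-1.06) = 0.26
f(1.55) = -0.31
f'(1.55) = 0.36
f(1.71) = -0.26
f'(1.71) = 0.29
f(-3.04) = -2.94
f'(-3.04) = -0.28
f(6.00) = 0.00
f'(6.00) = 0.00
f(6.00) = 0.00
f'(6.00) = 0.00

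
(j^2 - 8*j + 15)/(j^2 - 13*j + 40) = (j - 3)/(j - 8)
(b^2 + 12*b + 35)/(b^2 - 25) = (b + 7)/(b - 5)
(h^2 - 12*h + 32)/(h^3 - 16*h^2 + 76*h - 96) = (h - 4)/(h^2 - 8*h + 12)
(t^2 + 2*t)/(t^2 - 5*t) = (t + 2)/(t - 5)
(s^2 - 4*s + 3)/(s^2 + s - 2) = (s - 3)/(s + 2)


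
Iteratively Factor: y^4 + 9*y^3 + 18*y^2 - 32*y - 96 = (y - 2)*(y^3 + 11*y^2 + 40*y + 48) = (y - 2)*(y + 3)*(y^2 + 8*y + 16) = (y - 2)*(y + 3)*(y + 4)*(y + 4)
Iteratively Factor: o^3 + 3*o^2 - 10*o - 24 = (o - 3)*(o^2 + 6*o + 8) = (o - 3)*(o + 2)*(o + 4)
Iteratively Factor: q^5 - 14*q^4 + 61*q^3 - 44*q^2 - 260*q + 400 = (q - 4)*(q^4 - 10*q^3 + 21*q^2 + 40*q - 100) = (q - 4)*(q + 2)*(q^3 - 12*q^2 + 45*q - 50) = (q - 5)*(q - 4)*(q + 2)*(q^2 - 7*q + 10) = (q - 5)^2*(q - 4)*(q + 2)*(q - 2)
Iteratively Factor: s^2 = (s)*(s)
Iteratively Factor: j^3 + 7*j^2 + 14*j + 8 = (j + 2)*(j^2 + 5*j + 4) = (j + 2)*(j + 4)*(j + 1)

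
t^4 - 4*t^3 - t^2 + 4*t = t*(t - 4)*(t - 1)*(t + 1)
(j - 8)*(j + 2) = j^2 - 6*j - 16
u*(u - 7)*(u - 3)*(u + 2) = u^4 - 8*u^3 + u^2 + 42*u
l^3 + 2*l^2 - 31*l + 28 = (l - 4)*(l - 1)*(l + 7)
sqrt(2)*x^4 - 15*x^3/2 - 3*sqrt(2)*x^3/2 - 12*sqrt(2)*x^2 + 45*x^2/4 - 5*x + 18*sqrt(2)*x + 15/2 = (x - 3/2)*(x - 5*sqrt(2))*(x + sqrt(2))*(sqrt(2)*x + 1/2)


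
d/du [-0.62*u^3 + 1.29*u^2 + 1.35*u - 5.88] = -1.86*u^2 + 2.58*u + 1.35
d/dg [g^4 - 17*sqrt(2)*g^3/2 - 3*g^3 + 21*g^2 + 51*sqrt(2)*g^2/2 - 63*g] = 4*g^3 - 51*sqrt(2)*g^2/2 - 9*g^2 + 42*g + 51*sqrt(2)*g - 63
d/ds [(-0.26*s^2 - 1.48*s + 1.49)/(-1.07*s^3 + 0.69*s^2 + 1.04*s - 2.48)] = (-0.2782*s^4 - 3.1672*s^3 + 5.5337*s^2 - 0.7666*s + 2.1208)/(1.1449*s^6 - 1.4766*s^5 - 1.7495*s^4 + 6.7424*s^3 - 2.3408*s^2 - 5.1584*s + 6.1504)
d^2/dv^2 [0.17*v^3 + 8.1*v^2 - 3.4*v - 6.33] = 1.02*v + 16.2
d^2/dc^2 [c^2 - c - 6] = 2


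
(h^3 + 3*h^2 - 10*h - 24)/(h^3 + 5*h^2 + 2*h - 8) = (h - 3)/(h - 1)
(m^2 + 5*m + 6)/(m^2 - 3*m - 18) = (m + 2)/(m - 6)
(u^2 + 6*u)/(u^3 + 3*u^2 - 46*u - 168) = u/(u^2 - 3*u - 28)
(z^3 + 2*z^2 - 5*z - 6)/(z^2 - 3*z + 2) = (z^2 + 4*z + 3)/(z - 1)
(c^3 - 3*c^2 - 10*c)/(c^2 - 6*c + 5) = c*(c + 2)/(c - 1)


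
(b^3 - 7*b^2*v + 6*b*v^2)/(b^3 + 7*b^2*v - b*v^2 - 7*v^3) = b*(b - 6*v)/(b^2 + 8*b*v + 7*v^2)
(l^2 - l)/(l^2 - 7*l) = (l - 1)/(l - 7)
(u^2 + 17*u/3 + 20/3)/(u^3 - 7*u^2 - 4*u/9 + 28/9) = 3*(3*u^2 + 17*u + 20)/(9*u^3 - 63*u^2 - 4*u + 28)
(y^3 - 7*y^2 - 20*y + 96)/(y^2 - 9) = (y^2 - 4*y - 32)/(y + 3)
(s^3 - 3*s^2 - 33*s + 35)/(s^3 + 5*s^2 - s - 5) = (s - 7)/(s + 1)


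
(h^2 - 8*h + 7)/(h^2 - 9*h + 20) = (h^2 - 8*h + 7)/(h^2 - 9*h + 20)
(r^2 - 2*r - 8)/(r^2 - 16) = (r + 2)/(r + 4)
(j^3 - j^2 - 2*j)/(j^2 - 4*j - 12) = j*(-j^2 + j + 2)/(-j^2 + 4*j + 12)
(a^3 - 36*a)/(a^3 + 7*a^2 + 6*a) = (a - 6)/(a + 1)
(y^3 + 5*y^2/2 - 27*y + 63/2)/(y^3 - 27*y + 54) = (2*y^2 + 11*y - 21)/(2*(y^2 + 3*y - 18))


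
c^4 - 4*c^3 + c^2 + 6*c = c*(c - 3)*(c - 2)*(c + 1)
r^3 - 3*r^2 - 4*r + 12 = (r - 3)*(r - 2)*(r + 2)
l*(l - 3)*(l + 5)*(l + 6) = l^4 + 8*l^3 - 3*l^2 - 90*l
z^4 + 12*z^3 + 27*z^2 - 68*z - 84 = (z - 2)*(z + 1)*(z + 6)*(z + 7)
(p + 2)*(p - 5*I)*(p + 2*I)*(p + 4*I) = p^4 + 2*p^3 + I*p^3 + 22*p^2 + 2*I*p^2 + 44*p + 40*I*p + 80*I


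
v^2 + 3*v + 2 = (v + 1)*(v + 2)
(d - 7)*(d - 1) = d^2 - 8*d + 7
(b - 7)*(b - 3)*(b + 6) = b^3 - 4*b^2 - 39*b + 126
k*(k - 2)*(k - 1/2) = k^3 - 5*k^2/2 + k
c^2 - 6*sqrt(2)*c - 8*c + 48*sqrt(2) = (c - 8)*(c - 6*sqrt(2))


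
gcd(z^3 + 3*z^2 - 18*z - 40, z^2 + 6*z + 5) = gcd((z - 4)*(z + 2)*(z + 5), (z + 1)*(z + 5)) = z + 5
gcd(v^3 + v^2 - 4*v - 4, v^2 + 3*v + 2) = v^2 + 3*v + 2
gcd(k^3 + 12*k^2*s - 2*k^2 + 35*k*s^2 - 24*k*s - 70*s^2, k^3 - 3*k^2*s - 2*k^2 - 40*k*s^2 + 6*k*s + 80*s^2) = k^2 + 5*k*s - 2*k - 10*s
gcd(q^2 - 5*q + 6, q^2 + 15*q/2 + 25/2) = 1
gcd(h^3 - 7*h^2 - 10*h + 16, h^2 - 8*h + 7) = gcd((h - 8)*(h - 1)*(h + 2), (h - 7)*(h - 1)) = h - 1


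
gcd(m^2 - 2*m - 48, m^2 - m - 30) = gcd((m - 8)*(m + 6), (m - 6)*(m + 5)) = 1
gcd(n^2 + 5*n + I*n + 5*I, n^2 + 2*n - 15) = n + 5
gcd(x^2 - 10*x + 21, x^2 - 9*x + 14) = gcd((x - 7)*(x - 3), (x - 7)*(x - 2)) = x - 7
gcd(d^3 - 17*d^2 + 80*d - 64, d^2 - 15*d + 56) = d - 8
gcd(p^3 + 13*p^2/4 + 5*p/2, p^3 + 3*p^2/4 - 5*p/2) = p^2 + 2*p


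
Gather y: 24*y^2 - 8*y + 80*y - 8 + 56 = 24*y^2 + 72*y + 48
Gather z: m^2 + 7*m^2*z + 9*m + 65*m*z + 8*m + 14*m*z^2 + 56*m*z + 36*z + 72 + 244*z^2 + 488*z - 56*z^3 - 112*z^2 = m^2 + 17*m - 56*z^3 + z^2*(14*m + 132) + z*(7*m^2 + 121*m + 524) + 72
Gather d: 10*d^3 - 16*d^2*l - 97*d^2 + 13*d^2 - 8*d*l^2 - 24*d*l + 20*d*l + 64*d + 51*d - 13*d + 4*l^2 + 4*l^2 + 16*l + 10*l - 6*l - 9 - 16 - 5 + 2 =10*d^3 + d^2*(-16*l - 84) + d*(-8*l^2 - 4*l + 102) + 8*l^2 + 20*l - 28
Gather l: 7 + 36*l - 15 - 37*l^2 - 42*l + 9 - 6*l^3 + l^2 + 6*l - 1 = -6*l^3 - 36*l^2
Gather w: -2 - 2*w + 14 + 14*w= 12*w + 12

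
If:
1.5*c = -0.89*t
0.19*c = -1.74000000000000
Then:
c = -9.16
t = 15.43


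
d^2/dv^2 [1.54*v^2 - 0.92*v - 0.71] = 3.08000000000000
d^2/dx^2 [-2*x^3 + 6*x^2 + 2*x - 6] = 12 - 12*x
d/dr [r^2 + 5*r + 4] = 2*r + 5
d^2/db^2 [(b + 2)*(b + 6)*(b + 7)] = 6*b + 30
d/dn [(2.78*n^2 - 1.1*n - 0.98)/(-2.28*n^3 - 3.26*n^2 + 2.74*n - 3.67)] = (6.3384*n^4 - 5.016*n^3 - 2.672*n^2 - 26.7948*n + 6.7222)/(5.1984*n^6 + 14.8656*n^5 - 1.8668*n^4 - 1.1296*n^3 + 31.436*n^2 - 20.1116*n + 13.4689)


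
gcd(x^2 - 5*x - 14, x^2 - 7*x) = x - 7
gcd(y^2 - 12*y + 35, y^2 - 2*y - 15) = y - 5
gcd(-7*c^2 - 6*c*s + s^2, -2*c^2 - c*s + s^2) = c + s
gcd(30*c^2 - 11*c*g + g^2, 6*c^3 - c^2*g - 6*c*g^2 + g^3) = 6*c - g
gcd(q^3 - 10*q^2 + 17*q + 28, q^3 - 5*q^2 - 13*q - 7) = q^2 - 6*q - 7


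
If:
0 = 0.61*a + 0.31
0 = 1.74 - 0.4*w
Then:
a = -0.51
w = 4.35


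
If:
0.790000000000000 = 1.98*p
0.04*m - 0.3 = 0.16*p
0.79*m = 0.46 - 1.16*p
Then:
No Solution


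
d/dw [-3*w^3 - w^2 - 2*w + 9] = -9*w^2 - 2*w - 2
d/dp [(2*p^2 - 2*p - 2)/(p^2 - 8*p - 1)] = 14*(-p^2 - 1)/(p^4 - 16*p^3 + 62*p^2 + 16*p + 1)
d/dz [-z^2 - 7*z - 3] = -2*z - 7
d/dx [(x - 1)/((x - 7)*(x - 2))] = (-x^2 + 2*x + 5)/(x^4 - 18*x^3 + 109*x^2 - 252*x + 196)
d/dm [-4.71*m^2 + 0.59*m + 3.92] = 0.59 - 9.42*m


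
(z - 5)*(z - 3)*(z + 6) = z^3 - 2*z^2 - 33*z + 90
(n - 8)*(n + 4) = n^2 - 4*n - 32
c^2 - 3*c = c*(c - 3)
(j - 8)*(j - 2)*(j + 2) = j^3 - 8*j^2 - 4*j + 32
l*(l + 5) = l^2 + 5*l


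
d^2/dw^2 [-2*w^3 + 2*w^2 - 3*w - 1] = 4 - 12*w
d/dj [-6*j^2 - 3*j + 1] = -12*j - 3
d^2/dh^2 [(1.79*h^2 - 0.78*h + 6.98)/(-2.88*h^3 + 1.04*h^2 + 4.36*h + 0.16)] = (-29.693952*h^6 + 38.817792*h^5 - 843.616512*h^4 + 360.465344*h^3 + 486.6816*h^2 - 209.977728*h - 264.230976)/(23.887872*h^9 - 25.878528*h^8 - 99.145728*h^7 + 73.248256*h^6 + 152.971008*h^5 - 47.774592*h^4 - 87.013696*h^3 - 9.20448*h^2 - 0.334848*h - 0.004096)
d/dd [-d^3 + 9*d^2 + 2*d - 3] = -3*d^2 + 18*d + 2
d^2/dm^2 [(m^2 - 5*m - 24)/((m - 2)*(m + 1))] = 4*(-2*m^3 - 33*m^2 + 21*m - 29)/(m^6 - 3*m^5 - 3*m^4 + 11*m^3 + 6*m^2 - 12*m - 8)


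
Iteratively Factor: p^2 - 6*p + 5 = (p - 5)*(p - 1)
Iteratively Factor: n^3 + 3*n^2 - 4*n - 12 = (n + 2)*(n^2 + n - 6) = (n - 2)*(n + 2)*(n + 3)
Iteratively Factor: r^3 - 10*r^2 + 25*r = (r - 5)*(r^2 - 5*r) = (r - 5)^2*(r)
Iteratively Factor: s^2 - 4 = (s - 2)*(s + 2)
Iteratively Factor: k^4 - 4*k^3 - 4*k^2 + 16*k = (k - 4)*(k^3 - 4*k) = (k - 4)*(k - 2)*(k^2 + 2*k) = k*(k - 4)*(k - 2)*(k + 2)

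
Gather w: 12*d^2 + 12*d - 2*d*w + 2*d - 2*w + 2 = 12*d^2 + 14*d + w*(-2*d - 2) + 2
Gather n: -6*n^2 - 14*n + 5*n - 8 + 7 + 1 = -6*n^2 - 9*n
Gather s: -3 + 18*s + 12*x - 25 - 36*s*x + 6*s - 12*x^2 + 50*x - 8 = s*(24 - 36*x) - 12*x^2 + 62*x - 36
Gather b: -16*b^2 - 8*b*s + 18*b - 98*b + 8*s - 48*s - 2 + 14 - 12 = -16*b^2 + b*(-8*s - 80) - 40*s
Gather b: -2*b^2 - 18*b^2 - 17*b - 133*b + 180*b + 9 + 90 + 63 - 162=-20*b^2 + 30*b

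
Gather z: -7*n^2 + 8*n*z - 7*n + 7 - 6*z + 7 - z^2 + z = -7*n^2 - 7*n - z^2 + z*(8*n - 5) + 14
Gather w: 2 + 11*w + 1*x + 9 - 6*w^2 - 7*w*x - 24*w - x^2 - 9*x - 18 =-6*w^2 + w*(-7*x - 13) - x^2 - 8*x - 7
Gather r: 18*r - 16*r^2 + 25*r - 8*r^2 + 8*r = -24*r^2 + 51*r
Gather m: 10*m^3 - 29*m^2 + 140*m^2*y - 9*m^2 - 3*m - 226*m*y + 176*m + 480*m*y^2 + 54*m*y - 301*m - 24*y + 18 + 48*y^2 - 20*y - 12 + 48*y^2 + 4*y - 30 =10*m^3 + m^2*(140*y - 38) + m*(480*y^2 - 172*y - 128) + 96*y^2 - 40*y - 24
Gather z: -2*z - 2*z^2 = -2*z^2 - 2*z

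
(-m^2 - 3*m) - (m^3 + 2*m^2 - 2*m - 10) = -m^3 - 3*m^2 - m + 10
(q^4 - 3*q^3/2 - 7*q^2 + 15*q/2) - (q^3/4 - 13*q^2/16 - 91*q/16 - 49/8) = q^4 - 7*q^3/4 - 99*q^2/16 + 211*q/16 + 49/8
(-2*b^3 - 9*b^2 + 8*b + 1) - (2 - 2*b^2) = -2*b^3 - 7*b^2 + 8*b - 1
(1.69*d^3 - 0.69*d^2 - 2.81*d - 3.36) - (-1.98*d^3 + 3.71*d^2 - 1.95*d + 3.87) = 3.67*d^3 - 4.4*d^2 - 0.86*d - 7.23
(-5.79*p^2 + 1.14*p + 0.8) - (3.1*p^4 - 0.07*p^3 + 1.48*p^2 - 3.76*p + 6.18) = -3.1*p^4 + 0.07*p^3 - 7.27*p^2 + 4.9*p - 5.38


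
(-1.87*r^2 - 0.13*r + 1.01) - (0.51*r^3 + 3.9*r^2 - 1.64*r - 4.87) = -0.51*r^3 - 5.77*r^2 + 1.51*r + 5.88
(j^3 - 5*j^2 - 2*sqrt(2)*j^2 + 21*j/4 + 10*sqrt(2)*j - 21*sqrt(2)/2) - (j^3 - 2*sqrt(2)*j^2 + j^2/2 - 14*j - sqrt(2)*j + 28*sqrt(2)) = -11*j^2/2 + 11*sqrt(2)*j + 77*j/4 - 77*sqrt(2)/2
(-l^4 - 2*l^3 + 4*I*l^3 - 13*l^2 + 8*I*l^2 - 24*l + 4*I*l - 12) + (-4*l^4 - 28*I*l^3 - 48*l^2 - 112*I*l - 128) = -5*l^4 - 2*l^3 - 24*I*l^3 - 61*l^2 + 8*I*l^2 - 24*l - 108*I*l - 140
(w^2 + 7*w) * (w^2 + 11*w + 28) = w^4 + 18*w^3 + 105*w^2 + 196*w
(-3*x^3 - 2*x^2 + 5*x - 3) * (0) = 0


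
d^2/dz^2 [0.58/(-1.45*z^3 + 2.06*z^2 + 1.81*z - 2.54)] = ((5.046*z - 2.3896)*(1.45*z^3 - 2.06*z^2 - 1.81*z + 2.54) - 0.58*(-8.7*z^2 + 8.24*z + 3.62)*(-4.35*z^2 + 4.12*z + 1.81))/(1.45*z^3 - 2.06*z^2 - 1.81*z + 2.54)^3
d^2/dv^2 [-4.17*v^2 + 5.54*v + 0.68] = -8.34000000000000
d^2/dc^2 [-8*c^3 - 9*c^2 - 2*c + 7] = -48*c - 18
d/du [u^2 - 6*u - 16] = 2*u - 6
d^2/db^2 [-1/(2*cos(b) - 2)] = (cos(b) + 2)/(2*(cos(b) - 1)^2)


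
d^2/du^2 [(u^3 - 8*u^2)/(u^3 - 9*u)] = 2*(-8*u^3 + 27*u^2 - 216*u + 81)/(u^6 - 27*u^4 + 243*u^2 - 729)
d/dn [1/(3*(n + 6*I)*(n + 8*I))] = 2*(-n - 7*I)/(3*(n^4 + 28*I*n^3 - 292*n^2 - 1344*I*n + 2304))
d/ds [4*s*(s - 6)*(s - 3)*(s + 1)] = 16*s^3 - 96*s^2 + 72*s + 72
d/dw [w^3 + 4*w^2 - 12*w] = 3*w^2 + 8*w - 12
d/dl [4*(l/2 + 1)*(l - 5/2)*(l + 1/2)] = 6*l^2 - 21/2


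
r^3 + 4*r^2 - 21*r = r*(r - 3)*(r + 7)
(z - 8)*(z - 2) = z^2 - 10*z + 16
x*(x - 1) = x^2 - x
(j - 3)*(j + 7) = j^2 + 4*j - 21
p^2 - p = p*(p - 1)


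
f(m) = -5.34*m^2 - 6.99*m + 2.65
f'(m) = -10.68*m - 6.99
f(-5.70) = -131.00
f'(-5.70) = 53.89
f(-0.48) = 4.77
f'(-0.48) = -1.86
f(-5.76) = -134.26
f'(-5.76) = 54.53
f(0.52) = -2.43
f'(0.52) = -12.54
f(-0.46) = 4.74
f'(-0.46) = -2.08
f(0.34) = -0.34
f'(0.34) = -10.62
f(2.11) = -35.87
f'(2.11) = -29.52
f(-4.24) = -63.71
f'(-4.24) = 38.29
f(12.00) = -850.19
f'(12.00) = -135.15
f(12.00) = -850.19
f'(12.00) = -135.15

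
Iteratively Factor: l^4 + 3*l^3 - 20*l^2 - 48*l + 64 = (l + 4)*(l^3 - l^2 - 16*l + 16) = (l - 1)*(l + 4)*(l^2 - 16) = (l - 1)*(l + 4)^2*(l - 4)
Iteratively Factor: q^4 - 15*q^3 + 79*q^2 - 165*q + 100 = (q - 1)*(q^3 - 14*q^2 + 65*q - 100) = (q - 5)*(q - 1)*(q^2 - 9*q + 20) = (q - 5)*(q - 4)*(q - 1)*(q - 5)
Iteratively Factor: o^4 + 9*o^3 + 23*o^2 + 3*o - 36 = (o + 3)*(o^3 + 6*o^2 + 5*o - 12) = (o + 3)^2*(o^2 + 3*o - 4) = (o - 1)*(o + 3)^2*(o + 4)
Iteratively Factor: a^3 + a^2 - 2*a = (a + 2)*(a^2 - a) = a*(a + 2)*(a - 1)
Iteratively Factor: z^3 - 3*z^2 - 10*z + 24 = (z - 2)*(z^2 - z - 12) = (z - 4)*(z - 2)*(z + 3)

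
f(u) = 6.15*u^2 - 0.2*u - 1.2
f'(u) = 12.3*u - 0.2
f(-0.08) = -1.14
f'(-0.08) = -1.18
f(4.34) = 113.77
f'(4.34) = 53.18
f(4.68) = 132.56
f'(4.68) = 57.36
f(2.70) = 43.09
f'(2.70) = 33.01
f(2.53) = 37.66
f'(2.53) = 30.92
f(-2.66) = 42.85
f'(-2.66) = -32.92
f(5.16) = 161.52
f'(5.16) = 63.27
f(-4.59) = 129.29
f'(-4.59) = -56.66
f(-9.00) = 498.75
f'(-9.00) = -110.90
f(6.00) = 219.00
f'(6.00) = 73.60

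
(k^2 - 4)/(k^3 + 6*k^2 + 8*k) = (k - 2)/(k*(k + 4))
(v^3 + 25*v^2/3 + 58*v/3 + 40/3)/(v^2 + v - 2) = (3*v^2 + 19*v + 20)/(3*(v - 1))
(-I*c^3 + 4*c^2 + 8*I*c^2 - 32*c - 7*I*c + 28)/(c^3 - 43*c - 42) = (-I*c^2 + c*(4 + I) - 4)/(c^2 + 7*c + 6)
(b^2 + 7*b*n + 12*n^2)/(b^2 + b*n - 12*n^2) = (b + 3*n)/(b - 3*n)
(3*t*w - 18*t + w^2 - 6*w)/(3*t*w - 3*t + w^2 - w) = (w - 6)/(w - 1)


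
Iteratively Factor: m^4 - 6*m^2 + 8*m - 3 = (m - 1)*(m^3 + m^2 - 5*m + 3) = (m - 1)^2*(m^2 + 2*m - 3) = (m - 1)^3*(m + 3)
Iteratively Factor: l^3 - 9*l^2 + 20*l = (l - 4)*(l^2 - 5*l) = l*(l - 4)*(l - 5)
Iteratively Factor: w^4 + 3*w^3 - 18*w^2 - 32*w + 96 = (w + 4)*(w^3 - w^2 - 14*w + 24) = (w - 2)*(w + 4)*(w^2 + w - 12) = (w - 2)*(w + 4)^2*(w - 3)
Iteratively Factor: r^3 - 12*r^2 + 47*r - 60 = (r - 5)*(r^2 - 7*r + 12) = (r - 5)*(r - 4)*(r - 3)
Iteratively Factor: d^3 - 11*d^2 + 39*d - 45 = (d - 3)*(d^2 - 8*d + 15) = (d - 3)^2*(d - 5)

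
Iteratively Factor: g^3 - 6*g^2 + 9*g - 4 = (g - 1)*(g^2 - 5*g + 4) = (g - 4)*(g - 1)*(g - 1)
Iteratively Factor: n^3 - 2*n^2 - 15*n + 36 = (n + 4)*(n^2 - 6*n + 9) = (n - 3)*(n + 4)*(n - 3)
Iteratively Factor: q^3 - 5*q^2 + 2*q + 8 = (q - 4)*(q^2 - q - 2) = (q - 4)*(q - 2)*(q + 1)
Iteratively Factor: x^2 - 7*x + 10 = (x - 2)*(x - 5)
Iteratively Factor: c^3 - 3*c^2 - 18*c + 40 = (c - 5)*(c^2 + 2*c - 8) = (c - 5)*(c - 2)*(c + 4)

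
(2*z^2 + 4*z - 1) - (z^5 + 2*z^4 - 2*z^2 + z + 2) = -z^5 - 2*z^4 + 4*z^2 + 3*z - 3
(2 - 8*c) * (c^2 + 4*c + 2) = -8*c^3 - 30*c^2 - 8*c + 4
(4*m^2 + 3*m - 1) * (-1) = -4*m^2 - 3*m + 1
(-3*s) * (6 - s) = 3*s^2 - 18*s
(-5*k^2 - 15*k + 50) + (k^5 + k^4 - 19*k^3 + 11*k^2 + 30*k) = k^5 + k^4 - 19*k^3 + 6*k^2 + 15*k + 50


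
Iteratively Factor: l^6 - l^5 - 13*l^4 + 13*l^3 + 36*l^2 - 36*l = (l - 2)*(l^5 + l^4 - 11*l^3 - 9*l^2 + 18*l) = l*(l - 2)*(l^4 + l^3 - 11*l^2 - 9*l + 18) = l*(l - 3)*(l - 2)*(l^3 + 4*l^2 + l - 6) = l*(l - 3)*(l - 2)*(l + 3)*(l^2 + l - 2) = l*(l - 3)*(l - 2)*(l - 1)*(l + 3)*(l + 2)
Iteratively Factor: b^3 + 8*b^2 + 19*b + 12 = (b + 3)*(b^2 + 5*b + 4) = (b + 3)*(b + 4)*(b + 1)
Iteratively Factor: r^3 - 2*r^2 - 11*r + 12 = (r - 4)*(r^2 + 2*r - 3) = (r - 4)*(r + 3)*(r - 1)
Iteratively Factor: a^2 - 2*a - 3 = (a + 1)*(a - 3)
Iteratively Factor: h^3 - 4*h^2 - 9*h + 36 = (h + 3)*(h^2 - 7*h + 12) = (h - 4)*(h + 3)*(h - 3)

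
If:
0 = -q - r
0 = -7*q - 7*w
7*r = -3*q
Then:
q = 0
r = 0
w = 0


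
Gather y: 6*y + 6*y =12*y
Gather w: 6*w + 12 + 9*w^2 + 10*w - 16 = 9*w^2 + 16*w - 4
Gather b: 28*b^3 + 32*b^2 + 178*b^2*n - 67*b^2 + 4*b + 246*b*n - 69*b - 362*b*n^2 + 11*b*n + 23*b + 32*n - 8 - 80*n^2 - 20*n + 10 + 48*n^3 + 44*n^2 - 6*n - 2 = 28*b^3 + b^2*(178*n - 35) + b*(-362*n^2 + 257*n - 42) + 48*n^3 - 36*n^2 + 6*n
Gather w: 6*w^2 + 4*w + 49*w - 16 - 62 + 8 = 6*w^2 + 53*w - 70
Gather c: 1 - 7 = -6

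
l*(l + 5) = l^2 + 5*l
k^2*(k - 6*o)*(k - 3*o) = k^4 - 9*k^3*o + 18*k^2*o^2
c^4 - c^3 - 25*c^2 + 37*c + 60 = (c - 4)*(c - 3)*(c + 1)*(c + 5)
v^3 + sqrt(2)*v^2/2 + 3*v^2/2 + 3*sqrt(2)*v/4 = v*(v + 3/2)*(v + sqrt(2)/2)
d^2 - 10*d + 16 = (d - 8)*(d - 2)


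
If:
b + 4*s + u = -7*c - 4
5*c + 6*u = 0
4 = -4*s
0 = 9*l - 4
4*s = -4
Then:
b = 37*u/5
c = -6*u/5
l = 4/9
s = -1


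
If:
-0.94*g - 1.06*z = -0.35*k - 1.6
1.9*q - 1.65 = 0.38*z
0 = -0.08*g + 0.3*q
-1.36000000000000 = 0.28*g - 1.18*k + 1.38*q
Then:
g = 3.06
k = 2.83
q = 0.82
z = -0.27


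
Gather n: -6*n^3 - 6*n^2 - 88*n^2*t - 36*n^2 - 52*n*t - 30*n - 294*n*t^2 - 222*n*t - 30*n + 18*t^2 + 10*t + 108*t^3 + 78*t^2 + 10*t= -6*n^3 + n^2*(-88*t - 42) + n*(-294*t^2 - 274*t - 60) + 108*t^3 + 96*t^2 + 20*t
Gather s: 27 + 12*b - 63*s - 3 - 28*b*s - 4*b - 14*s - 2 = 8*b + s*(-28*b - 77) + 22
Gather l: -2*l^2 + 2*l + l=-2*l^2 + 3*l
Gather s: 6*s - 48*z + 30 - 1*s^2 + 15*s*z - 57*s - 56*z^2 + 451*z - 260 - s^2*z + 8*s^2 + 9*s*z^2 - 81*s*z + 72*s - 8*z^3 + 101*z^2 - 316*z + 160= s^2*(7 - z) + s*(9*z^2 - 66*z + 21) - 8*z^3 + 45*z^2 + 87*z - 70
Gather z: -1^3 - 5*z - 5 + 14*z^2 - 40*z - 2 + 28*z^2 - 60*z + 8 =42*z^2 - 105*z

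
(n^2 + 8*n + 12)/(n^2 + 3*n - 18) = (n + 2)/(n - 3)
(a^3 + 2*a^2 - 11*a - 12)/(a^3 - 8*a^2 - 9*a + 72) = (a^2 + 5*a + 4)/(a^2 - 5*a - 24)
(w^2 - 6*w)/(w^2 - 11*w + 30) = w/(w - 5)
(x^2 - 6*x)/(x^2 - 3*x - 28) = x*(6 - x)/(-x^2 + 3*x + 28)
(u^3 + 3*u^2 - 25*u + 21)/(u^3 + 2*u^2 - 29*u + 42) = (u - 1)/(u - 2)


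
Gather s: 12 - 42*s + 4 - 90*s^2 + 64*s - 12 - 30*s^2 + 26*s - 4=-120*s^2 + 48*s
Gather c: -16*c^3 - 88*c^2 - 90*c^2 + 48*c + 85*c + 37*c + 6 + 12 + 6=-16*c^3 - 178*c^2 + 170*c + 24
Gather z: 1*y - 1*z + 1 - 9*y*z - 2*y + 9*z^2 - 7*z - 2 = -y + 9*z^2 + z*(-9*y - 8) - 1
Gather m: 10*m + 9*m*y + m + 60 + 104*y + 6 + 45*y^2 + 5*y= m*(9*y + 11) + 45*y^2 + 109*y + 66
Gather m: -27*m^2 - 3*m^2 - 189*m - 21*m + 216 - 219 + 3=-30*m^2 - 210*m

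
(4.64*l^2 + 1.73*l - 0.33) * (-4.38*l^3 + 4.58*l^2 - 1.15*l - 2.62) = -20.3232*l^5 + 13.6738*l^4 + 4.0328*l^3 - 15.6577*l^2 - 4.1531*l + 0.8646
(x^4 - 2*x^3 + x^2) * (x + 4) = x^5 + 2*x^4 - 7*x^3 + 4*x^2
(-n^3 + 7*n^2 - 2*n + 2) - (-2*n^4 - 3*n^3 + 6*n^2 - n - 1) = 2*n^4 + 2*n^3 + n^2 - n + 3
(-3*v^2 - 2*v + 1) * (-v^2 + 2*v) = 3*v^4 - 4*v^3 - 5*v^2 + 2*v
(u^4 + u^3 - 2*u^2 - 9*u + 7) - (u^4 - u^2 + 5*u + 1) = u^3 - u^2 - 14*u + 6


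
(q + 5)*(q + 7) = q^2 + 12*q + 35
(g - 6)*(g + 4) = g^2 - 2*g - 24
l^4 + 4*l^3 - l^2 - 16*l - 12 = (l - 2)*(l + 1)*(l + 2)*(l + 3)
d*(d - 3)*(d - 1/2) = d^3 - 7*d^2/2 + 3*d/2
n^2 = n^2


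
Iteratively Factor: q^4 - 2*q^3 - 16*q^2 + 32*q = (q - 4)*(q^3 + 2*q^2 - 8*q) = (q - 4)*(q - 2)*(q^2 + 4*q) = q*(q - 4)*(q - 2)*(q + 4)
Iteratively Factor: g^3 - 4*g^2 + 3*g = (g - 1)*(g^2 - 3*g) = (g - 3)*(g - 1)*(g)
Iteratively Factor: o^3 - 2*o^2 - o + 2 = (o - 1)*(o^2 - o - 2) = (o - 2)*(o - 1)*(o + 1)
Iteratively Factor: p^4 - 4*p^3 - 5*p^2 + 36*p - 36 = (p - 2)*(p^3 - 2*p^2 - 9*p + 18) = (p - 2)^2*(p^2 - 9) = (p - 2)^2*(p + 3)*(p - 3)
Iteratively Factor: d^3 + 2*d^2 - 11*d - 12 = (d - 3)*(d^2 + 5*d + 4) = (d - 3)*(d + 4)*(d + 1)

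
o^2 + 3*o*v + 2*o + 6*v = (o + 2)*(o + 3*v)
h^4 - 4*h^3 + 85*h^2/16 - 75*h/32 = h*(h - 3/2)*(h - 5/4)^2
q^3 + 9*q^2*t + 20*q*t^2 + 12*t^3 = (q + t)*(q + 2*t)*(q + 6*t)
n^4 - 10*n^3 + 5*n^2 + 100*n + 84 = (n - 7)*(n - 6)*(n + 1)*(n + 2)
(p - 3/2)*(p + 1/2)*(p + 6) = p^3 + 5*p^2 - 27*p/4 - 9/2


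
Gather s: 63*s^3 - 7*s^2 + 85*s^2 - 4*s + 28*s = 63*s^3 + 78*s^2 + 24*s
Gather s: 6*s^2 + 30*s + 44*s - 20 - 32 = 6*s^2 + 74*s - 52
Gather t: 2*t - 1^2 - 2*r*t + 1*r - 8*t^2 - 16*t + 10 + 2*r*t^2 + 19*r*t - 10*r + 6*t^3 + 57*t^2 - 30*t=-9*r + 6*t^3 + t^2*(2*r + 49) + t*(17*r - 44) + 9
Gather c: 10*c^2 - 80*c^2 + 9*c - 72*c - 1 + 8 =-70*c^2 - 63*c + 7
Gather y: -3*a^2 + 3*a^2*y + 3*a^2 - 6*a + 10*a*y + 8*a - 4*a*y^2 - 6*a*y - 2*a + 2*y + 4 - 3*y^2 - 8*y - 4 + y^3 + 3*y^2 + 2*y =-4*a*y^2 + y^3 + y*(3*a^2 + 4*a - 4)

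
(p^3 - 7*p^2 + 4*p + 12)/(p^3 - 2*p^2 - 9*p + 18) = (p^2 - 5*p - 6)/(p^2 - 9)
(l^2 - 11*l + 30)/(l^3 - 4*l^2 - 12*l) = (l - 5)/(l*(l + 2))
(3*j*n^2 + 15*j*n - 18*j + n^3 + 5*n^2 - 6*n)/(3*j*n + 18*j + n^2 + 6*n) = n - 1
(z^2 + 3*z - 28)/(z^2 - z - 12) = (z + 7)/(z + 3)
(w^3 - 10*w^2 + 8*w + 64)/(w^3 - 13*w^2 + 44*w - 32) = (w + 2)/(w - 1)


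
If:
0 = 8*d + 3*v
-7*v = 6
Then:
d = 9/28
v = -6/7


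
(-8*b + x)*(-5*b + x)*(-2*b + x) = -80*b^3 + 66*b^2*x - 15*b*x^2 + x^3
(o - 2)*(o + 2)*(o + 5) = o^3 + 5*o^2 - 4*o - 20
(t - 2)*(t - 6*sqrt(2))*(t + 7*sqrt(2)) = t^3 - 2*t^2 + sqrt(2)*t^2 - 84*t - 2*sqrt(2)*t + 168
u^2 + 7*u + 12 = (u + 3)*(u + 4)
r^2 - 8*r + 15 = (r - 5)*(r - 3)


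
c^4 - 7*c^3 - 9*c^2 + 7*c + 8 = (c - 8)*(c - 1)*(c + 1)^2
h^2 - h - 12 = (h - 4)*(h + 3)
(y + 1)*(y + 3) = y^2 + 4*y + 3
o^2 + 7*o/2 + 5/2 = (o + 1)*(o + 5/2)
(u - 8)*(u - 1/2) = u^2 - 17*u/2 + 4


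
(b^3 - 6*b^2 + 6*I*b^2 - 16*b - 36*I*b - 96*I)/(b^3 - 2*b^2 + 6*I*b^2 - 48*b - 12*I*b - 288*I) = (b + 2)/(b + 6)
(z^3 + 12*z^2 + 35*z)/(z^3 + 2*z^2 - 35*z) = (z + 5)/(z - 5)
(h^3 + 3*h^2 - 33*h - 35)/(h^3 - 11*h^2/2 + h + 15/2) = 2*(h + 7)/(2*h - 3)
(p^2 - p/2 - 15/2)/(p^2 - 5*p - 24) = (-2*p^2 + p + 15)/(2*(-p^2 + 5*p + 24))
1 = 1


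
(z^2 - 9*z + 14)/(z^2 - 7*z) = (z - 2)/z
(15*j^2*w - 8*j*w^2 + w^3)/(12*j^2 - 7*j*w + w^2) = w*(-5*j + w)/(-4*j + w)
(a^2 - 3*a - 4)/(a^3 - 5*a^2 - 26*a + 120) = (a + 1)/(a^2 - a - 30)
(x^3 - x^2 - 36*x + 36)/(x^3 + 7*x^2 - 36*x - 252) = (x - 1)/(x + 7)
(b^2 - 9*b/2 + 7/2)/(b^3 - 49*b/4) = 2*(b - 1)/(b*(2*b + 7))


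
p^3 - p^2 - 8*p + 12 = (p - 2)^2*(p + 3)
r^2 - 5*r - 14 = (r - 7)*(r + 2)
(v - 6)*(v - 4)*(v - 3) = v^3 - 13*v^2 + 54*v - 72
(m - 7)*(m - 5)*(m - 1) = m^3 - 13*m^2 + 47*m - 35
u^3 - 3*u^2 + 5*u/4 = u*(u - 5/2)*(u - 1/2)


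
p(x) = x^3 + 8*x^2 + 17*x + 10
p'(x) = 3*x^2 + 16*x + 17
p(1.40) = 52.22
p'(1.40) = 45.28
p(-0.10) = 8.38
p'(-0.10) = 15.43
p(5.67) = 545.87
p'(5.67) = 204.17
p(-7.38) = -81.69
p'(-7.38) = 62.31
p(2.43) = 112.90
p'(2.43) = 73.59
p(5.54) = 519.74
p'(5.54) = 197.71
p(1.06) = 38.20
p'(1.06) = 37.33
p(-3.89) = 6.06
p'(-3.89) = 0.16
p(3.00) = 160.00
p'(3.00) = 92.00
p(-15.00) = -1820.00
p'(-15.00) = 452.00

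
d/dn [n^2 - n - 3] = 2*n - 1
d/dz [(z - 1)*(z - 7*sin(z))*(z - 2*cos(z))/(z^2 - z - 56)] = (-(z - 1)*(z - 7*sin(z))*(z - 2*cos(z))*(2*z - 1) + (-z^2 + z + 56)*((1 - z)*(z - 7*sin(z))*(2*sin(z) + 1) + (z - 1)*(z - 2*cos(z))*(7*cos(z) - 1) - (z - 7*sin(z))*(z - 2*cos(z))))/(-z^2 + z + 56)^2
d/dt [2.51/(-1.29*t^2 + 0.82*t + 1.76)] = (6.4758*t - 2.0582)/(-1.29*t^2 + 0.82*t + 1.76)^2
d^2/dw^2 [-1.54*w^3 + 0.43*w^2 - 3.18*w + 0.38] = 0.86 - 9.24*w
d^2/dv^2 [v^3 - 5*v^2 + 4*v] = 6*v - 10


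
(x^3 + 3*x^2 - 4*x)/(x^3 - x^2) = (x + 4)/x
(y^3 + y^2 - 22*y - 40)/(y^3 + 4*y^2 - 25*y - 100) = (y + 2)/(y + 5)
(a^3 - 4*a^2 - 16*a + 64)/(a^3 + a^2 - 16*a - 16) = (a - 4)/(a + 1)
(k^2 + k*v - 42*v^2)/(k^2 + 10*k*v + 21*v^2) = (k - 6*v)/(k + 3*v)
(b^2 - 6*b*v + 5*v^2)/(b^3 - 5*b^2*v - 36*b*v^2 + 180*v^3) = (-b + v)/(-b^2 + 36*v^2)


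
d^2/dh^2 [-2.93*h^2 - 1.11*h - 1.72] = -5.86000000000000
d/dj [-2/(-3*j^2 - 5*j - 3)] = 2*(-6*j - 5)/(3*j^2 + 5*j + 3)^2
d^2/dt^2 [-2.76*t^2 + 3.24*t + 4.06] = -5.52000000000000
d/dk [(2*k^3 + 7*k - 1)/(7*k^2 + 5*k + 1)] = (14*k^4 + 20*k^3 - 43*k^2 + 14*k + 12)/(49*k^4 + 70*k^3 + 39*k^2 + 10*k + 1)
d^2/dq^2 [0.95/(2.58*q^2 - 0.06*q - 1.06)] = (12.64716*q^2 - 0.29412*q - 0.95*(5.16*q - 0.06)*(10.32*q - 0.12) - 5.19612)/(-2.58*q^2 + 0.06*q + 1.06)^3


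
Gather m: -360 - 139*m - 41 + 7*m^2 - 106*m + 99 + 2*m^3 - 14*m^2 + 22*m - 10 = 2*m^3 - 7*m^2 - 223*m - 312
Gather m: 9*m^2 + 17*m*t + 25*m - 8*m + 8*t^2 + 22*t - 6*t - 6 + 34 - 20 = 9*m^2 + m*(17*t + 17) + 8*t^2 + 16*t + 8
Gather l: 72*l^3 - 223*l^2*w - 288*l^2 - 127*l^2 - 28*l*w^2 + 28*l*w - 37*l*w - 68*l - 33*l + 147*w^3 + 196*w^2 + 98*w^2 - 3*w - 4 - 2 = 72*l^3 + l^2*(-223*w - 415) + l*(-28*w^2 - 9*w - 101) + 147*w^3 + 294*w^2 - 3*w - 6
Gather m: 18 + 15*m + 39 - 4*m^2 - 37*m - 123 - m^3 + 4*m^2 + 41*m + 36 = -m^3 + 19*m - 30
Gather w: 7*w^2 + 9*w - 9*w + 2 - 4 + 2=7*w^2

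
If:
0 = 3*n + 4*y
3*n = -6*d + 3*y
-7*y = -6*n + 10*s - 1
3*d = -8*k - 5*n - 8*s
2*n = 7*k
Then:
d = 196/3825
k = -64/3825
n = -224/3825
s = 29/850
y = 56/1275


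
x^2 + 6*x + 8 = (x + 2)*(x + 4)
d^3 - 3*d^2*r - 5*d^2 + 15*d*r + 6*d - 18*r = (d - 3)*(d - 2)*(d - 3*r)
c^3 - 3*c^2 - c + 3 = (c - 3)*(c - 1)*(c + 1)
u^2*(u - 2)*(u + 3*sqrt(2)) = u^4 - 2*u^3 + 3*sqrt(2)*u^3 - 6*sqrt(2)*u^2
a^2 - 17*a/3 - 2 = (a - 6)*(a + 1/3)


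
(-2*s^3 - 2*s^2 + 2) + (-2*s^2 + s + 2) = -2*s^3 - 4*s^2 + s + 4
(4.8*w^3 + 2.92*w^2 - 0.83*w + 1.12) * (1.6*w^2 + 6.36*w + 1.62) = 7.68*w^5 + 35.2*w^4 + 25.0192*w^3 + 1.2436*w^2 + 5.7786*w + 1.8144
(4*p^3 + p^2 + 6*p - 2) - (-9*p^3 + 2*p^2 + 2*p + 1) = 13*p^3 - p^2 + 4*p - 3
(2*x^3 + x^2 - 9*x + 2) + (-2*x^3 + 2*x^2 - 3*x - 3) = 3*x^2 - 12*x - 1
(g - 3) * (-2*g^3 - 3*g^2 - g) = -2*g^4 + 3*g^3 + 8*g^2 + 3*g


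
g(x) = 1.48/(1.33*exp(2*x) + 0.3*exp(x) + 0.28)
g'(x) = 1.48*(-2.66*exp(2*x) - 0.3*exp(x))/(1.33*exp(2*x) + 0.3*exp(x) + 0.28)^2 = (-3.9368*exp(x) - 0.444)*exp(x)/(1.33*exp(2*x) + 0.3*exp(x) + 0.28)^2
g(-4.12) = 5.19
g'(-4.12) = -0.10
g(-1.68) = 3.87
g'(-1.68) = -1.50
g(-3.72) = 5.14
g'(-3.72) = -0.16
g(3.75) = 0.00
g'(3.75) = -0.00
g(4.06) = 0.00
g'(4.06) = -0.00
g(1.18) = 0.10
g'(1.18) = -0.18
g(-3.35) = 5.07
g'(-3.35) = -0.24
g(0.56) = 0.30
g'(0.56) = -0.54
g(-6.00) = 5.27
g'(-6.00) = -0.01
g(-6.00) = 5.27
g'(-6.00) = -0.01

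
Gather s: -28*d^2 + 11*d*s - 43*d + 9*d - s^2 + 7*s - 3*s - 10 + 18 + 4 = -28*d^2 - 34*d - s^2 + s*(11*d + 4) + 12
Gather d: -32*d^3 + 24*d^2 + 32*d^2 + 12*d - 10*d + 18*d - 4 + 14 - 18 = -32*d^3 + 56*d^2 + 20*d - 8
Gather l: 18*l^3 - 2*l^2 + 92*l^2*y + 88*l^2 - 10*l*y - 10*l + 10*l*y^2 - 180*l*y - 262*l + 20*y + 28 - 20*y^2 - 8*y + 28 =18*l^3 + l^2*(92*y + 86) + l*(10*y^2 - 190*y - 272) - 20*y^2 + 12*y + 56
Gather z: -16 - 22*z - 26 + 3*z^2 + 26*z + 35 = 3*z^2 + 4*z - 7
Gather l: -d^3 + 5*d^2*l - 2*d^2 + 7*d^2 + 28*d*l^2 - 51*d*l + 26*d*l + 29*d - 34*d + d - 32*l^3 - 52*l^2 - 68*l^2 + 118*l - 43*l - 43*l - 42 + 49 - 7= -d^3 + 5*d^2 - 4*d - 32*l^3 + l^2*(28*d - 120) + l*(5*d^2 - 25*d + 32)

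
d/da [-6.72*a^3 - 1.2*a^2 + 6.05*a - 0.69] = -20.16*a^2 - 2.4*a + 6.05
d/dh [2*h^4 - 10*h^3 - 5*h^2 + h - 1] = 8*h^3 - 30*h^2 - 10*h + 1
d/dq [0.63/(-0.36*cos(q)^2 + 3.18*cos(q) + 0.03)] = (2.0034 - 0.4536*cos(q))*sin(q)/(-0.36*cos(q)^2 + 3.18*cos(q) + 0.03)^2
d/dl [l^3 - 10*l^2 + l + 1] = 3*l^2 - 20*l + 1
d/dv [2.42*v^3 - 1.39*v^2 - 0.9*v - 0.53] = 7.26*v^2 - 2.78*v - 0.9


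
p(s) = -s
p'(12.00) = -1.00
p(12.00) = -12.00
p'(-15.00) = -1.00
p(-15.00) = 15.00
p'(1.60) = -1.00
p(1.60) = -1.60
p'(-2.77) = -1.00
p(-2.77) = 2.77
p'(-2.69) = -1.00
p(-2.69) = 2.69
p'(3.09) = -1.00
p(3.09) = -3.09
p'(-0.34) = -1.00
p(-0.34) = 0.34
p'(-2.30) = -1.00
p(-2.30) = 2.30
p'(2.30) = -1.00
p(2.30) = -2.30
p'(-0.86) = -1.00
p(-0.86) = 0.86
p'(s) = -1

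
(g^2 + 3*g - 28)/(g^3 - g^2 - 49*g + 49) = (g - 4)/(g^2 - 8*g + 7)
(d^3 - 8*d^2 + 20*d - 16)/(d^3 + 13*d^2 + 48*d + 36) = (d^3 - 8*d^2 + 20*d - 16)/(d^3 + 13*d^2 + 48*d + 36)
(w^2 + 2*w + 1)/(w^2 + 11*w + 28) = (w^2 + 2*w + 1)/(w^2 + 11*w + 28)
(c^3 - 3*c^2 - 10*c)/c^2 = c - 3 - 10/c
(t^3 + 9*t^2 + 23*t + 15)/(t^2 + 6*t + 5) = t + 3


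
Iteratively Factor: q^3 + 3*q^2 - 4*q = (q + 4)*(q^2 - q) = (q - 1)*(q + 4)*(q)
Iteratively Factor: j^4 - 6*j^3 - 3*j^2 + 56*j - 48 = (j - 1)*(j^3 - 5*j^2 - 8*j + 48) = (j - 1)*(j + 3)*(j^2 - 8*j + 16) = (j - 4)*(j - 1)*(j + 3)*(j - 4)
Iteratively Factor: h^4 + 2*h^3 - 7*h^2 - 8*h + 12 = (h + 2)*(h^3 - 7*h + 6) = (h - 2)*(h + 2)*(h^2 + 2*h - 3) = (h - 2)*(h - 1)*(h + 2)*(h + 3)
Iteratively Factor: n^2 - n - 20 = (n - 5)*(n + 4)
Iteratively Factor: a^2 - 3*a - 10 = (a + 2)*(a - 5)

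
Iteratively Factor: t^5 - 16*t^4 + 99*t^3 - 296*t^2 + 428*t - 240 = (t - 2)*(t^4 - 14*t^3 + 71*t^2 - 154*t + 120) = (t - 4)*(t - 2)*(t^3 - 10*t^2 + 31*t - 30) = (t - 4)*(t - 2)^2*(t^2 - 8*t + 15) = (t - 4)*(t - 3)*(t - 2)^2*(t - 5)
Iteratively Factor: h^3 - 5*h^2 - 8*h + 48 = (h + 3)*(h^2 - 8*h + 16) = (h - 4)*(h + 3)*(h - 4)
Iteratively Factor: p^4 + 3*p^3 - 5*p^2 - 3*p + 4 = (p + 4)*(p^3 - p^2 - p + 1) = (p + 1)*(p + 4)*(p^2 - 2*p + 1) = (p - 1)*(p + 1)*(p + 4)*(p - 1)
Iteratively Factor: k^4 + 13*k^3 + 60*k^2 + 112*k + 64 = (k + 4)*(k^3 + 9*k^2 + 24*k + 16) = (k + 1)*(k + 4)*(k^2 + 8*k + 16) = (k + 1)*(k + 4)^2*(k + 4)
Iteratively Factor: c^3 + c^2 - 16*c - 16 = (c - 4)*(c^2 + 5*c + 4) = (c - 4)*(c + 1)*(c + 4)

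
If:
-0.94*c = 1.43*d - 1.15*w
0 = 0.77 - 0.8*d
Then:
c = 1.22340425531915*w - 1.46422872340426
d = 0.96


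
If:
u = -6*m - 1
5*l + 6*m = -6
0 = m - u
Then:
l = -36/35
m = -1/7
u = -1/7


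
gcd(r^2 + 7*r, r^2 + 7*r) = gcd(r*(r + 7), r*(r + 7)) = r^2 + 7*r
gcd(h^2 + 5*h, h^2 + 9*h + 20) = h + 5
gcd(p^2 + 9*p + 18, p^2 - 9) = p + 3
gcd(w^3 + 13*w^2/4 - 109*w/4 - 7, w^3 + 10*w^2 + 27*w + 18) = 1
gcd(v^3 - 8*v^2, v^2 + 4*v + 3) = 1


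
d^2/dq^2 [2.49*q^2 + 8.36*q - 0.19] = 4.98000000000000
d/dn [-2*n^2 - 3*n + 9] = -4*n - 3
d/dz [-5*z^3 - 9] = -15*z^2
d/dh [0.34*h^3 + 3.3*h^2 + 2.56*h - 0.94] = 1.02*h^2 + 6.6*h + 2.56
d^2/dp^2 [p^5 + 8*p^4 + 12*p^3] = 4*p*(5*p^2 + 24*p + 18)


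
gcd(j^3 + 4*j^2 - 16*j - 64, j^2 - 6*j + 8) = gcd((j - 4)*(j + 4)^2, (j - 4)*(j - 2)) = j - 4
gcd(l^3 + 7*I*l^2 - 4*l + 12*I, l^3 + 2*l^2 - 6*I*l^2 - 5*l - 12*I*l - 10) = l - I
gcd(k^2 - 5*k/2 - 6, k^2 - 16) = k - 4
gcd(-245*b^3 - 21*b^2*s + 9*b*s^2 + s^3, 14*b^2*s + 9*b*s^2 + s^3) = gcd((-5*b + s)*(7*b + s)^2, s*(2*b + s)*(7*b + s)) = 7*b + s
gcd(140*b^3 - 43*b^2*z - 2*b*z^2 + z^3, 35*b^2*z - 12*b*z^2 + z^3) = -5*b + z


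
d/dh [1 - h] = -1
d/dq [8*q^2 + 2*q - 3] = 16*q + 2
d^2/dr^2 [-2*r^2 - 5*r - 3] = -4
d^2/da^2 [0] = 0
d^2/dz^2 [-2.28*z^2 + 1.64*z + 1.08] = -4.56000000000000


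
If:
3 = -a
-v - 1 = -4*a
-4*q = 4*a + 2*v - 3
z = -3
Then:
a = -3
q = 41/4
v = -13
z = -3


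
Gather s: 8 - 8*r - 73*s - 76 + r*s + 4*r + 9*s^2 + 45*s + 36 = -4*r + 9*s^2 + s*(r - 28) - 32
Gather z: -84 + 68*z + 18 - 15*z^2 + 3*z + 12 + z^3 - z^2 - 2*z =z^3 - 16*z^2 + 69*z - 54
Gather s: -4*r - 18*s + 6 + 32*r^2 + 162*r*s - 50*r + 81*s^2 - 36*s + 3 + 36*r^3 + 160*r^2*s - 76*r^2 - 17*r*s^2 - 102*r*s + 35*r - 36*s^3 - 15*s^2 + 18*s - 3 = 36*r^3 - 44*r^2 - 19*r - 36*s^3 + s^2*(66 - 17*r) + s*(160*r^2 + 60*r - 36) + 6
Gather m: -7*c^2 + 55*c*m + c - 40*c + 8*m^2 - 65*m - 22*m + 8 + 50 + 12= -7*c^2 - 39*c + 8*m^2 + m*(55*c - 87) + 70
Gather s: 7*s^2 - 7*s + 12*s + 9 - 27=7*s^2 + 5*s - 18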